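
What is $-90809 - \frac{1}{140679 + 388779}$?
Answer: $- \frac{48079551523}{529458} \approx -90809.0$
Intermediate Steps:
$-90809 - \frac{1}{140679 + 388779} = -90809 - \frac{1}{529458} = - \frac{48079551523}{529458}$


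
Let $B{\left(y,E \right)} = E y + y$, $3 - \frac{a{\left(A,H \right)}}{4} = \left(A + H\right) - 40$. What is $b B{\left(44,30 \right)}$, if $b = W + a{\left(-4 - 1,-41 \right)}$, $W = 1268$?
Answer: $2215136$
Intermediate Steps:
$a{\left(A,H \right)} = 172 - 4 A - 4 H$ ($a{\left(A,H \right)} = 12 - 4 \left(\left(A + H\right) - 40\right) = 12 - 4 \left(-40 + A + H\right) = 12 - \left(-160 + 4 A + 4 H\right) = 172 - 4 A - 4 H$)
$b = 1624$ ($b = 1268 - \left(-336 + 4 \left(-4 - 1\right)\right) = 1268 + \left(172 - 4 \left(-4 - 1\right) + 164\right) = 1268 + \left(172 - -20 + 164\right) = 1268 + \left(172 + 20 + 164\right) = 1268 + 356 = 1624$)
$B{\left(y,E \right)} = y + E y$
$b B{\left(44,30 \right)} = 1624 \cdot 44 \left(1 + 30\right) = 1624 \cdot 44 \cdot 31 = 1624 \cdot 1364 = 2215136$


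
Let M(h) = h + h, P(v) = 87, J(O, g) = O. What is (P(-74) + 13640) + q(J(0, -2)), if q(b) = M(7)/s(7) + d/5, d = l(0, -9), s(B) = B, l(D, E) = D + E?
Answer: 68636/5 ≈ 13727.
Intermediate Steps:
d = -9 (d = 0 - 9 = -9)
M(h) = 2*h
q(b) = ⅕ (q(b) = (2*7)/7 - 9/5 = 14*(⅐) - 9*⅕ = 2 - 9/5 = ⅕)
(P(-74) + 13640) + q(J(0, -2)) = (87 + 13640) + ⅕ = 13727 + ⅕ = 68636/5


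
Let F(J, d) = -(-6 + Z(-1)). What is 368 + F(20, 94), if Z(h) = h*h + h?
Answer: 374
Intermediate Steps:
Z(h) = h + h² (Z(h) = h² + h = h + h²)
F(J, d) = 6 (F(J, d) = -(-6 - (1 - 1)) = -(-6 - 1*0) = -(-6 + 0) = -1*(-6) = 6)
368 + F(20, 94) = 368 + 6 = 374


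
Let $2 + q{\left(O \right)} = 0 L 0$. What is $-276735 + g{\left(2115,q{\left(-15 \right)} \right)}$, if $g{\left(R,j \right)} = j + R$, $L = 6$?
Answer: $-274622$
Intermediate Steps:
$q{\left(O \right)} = -2$ ($q{\left(O \right)} = -2 + 0 \cdot 6 \cdot 0 = -2 + 0 \cdot 0 = -2 + 0 = -2$)
$g{\left(R,j \right)} = R + j$
$-276735 + g{\left(2115,q{\left(-15 \right)} \right)} = -276735 + \left(2115 - 2\right) = -276735 + 2113 = -274622$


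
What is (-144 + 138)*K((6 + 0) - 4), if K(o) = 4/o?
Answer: -12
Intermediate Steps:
(-144 + 138)*K((6 + 0) - 4) = (-144 + 138)*(4/((6 + 0) - 4)) = -24/(6 - 4) = -24/2 = -6*2 = -12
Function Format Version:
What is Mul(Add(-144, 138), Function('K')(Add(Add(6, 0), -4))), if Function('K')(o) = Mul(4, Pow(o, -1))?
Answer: -12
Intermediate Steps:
Mul(Add(-144, 138), Function('K')(Add(Add(6, 0), -4))) = Mul(Add(-144, 138), Mul(4, Pow(Add(Add(6, 0), -4), -1))) = Mul(-6, Mul(4, Pow(Add(6, -4), -1))) = Mul(-6, Mul(4, Pow(2, -1))) = Mul(-6, Mul(4, Rational(1, 2))) = Mul(-6, 2) = -12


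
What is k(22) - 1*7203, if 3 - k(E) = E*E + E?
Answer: -7706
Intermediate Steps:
k(E) = 3 - E - E² (k(E) = 3 - (E*E + E) = 3 - (E² + E) = 3 - (E + E²) = 3 + (-E - E²) = 3 - E - E²)
k(22) - 1*7203 = (3 - 1*22 - 1*22²) - 1*7203 = (3 - 22 - 1*484) - 7203 = (3 - 22 - 484) - 7203 = -503 - 7203 = -7706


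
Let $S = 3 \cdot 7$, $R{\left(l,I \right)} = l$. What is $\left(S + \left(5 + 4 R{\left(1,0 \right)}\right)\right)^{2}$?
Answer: $900$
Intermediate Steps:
$S = 21$
$\left(S + \left(5 + 4 R{\left(1,0 \right)}\right)\right)^{2} = \left(21 + \left(5 + 4 \cdot 1\right)\right)^{2} = \left(21 + \left(5 + 4\right)\right)^{2} = \left(21 + 9\right)^{2} = 30^{2} = 900$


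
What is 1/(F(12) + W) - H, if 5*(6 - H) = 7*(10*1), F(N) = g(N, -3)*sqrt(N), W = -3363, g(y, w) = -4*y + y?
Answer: 30116791/3764739 + 8*sqrt(3)/1254913 ≈ 7.9997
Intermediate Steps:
g(y, w) = -3*y
F(N) = -3*N**(3/2) (F(N) = (-3*N)*sqrt(N) = -3*N**(3/2))
H = -8 (H = 6 - 7*10*1/5 = 6 - 7*10/5 = 6 - 1/5*70 = 6 - 14 = -8)
1/(F(12) + W) - H = 1/(-72*sqrt(3) - 3363) - 1*(-8) = 1/(-72*sqrt(3) - 3363) + 8 = 1/(-3363 - 72*sqrt(3)) + 8 = 8 + 1/(-3363 - 72*sqrt(3))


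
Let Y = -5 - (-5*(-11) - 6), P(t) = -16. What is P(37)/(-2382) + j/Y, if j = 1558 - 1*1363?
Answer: -25757/7146 ≈ -3.6044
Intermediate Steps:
j = 195 (j = 1558 - 1363 = 195)
Y = -54 (Y = -5 - (55 - 6) = -5 - 1*49 = -5 - 49 = -54)
P(37)/(-2382) + j/Y = -16/(-2382) + 195/(-54) = -16*(-1/2382) + 195*(-1/54) = 8/1191 - 65/18 = -25757/7146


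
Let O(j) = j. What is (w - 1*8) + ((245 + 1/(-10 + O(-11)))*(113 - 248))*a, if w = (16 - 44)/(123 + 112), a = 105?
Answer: -815968908/235 ≈ -3.4722e+6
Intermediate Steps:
w = -28/235 ≈ -0.11915
(w - 1*8) + ((245 + 1/(-10 + O(-11)))*(113 - 248))*a = (-28/235 - 1*8) + ((245 + 1/(-10 - 11))*(113 - 248))*105 = (-28/235 - 8) + ((245 + 1/(-21))*(-135))*105 = -1908/235 + ((245 - 1/21)*(-135))*105 = -1908/235 + ((5144/21)*(-135))*105 = -1908/235 - 231480/7*105 = -1908/235 - 3472200 = -815968908/235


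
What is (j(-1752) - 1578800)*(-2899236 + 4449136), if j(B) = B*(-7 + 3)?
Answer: -2436120420800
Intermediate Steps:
j(B) = -4*B (j(B) = B*(-4) = -4*B)
(j(-1752) - 1578800)*(-2899236 + 4449136) = (-4*(-1752) - 1578800)*(-2899236 + 4449136) = (7008 - 1578800)*1549900 = -1571792*1549900 = -2436120420800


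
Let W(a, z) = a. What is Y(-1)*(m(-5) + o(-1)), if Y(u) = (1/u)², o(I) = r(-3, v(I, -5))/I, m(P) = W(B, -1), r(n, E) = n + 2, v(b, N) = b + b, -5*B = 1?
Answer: ⅘ ≈ 0.80000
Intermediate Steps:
B = -⅕ (B = -⅕*1 = -⅕ ≈ -0.20000)
v(b, N) = 2*b
r(n, E) = 2 + n
m(P) = -⅕
o(I) = -1/I (o(I) = (2 - 3)/I = -1/I)
Y(u) = u⁻²
Y(-1)*(m(-5) + o(-1)) = (-⅕ - 1/(-1))/(-1)² = 1*(-⅕ - 1*(-1)) = 1*(-⅕ + 1) = 1*(⅘) = ⅘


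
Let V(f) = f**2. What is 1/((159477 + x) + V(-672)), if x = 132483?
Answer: 1/743544 ≈ 1.3449e-6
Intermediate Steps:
1/((159477 + x) + V(-672)) = 1/((159477 + 132483) + (-672)**2) = 1/(291960 + 451584) = 1/743544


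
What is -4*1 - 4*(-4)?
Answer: 12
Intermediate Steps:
-4*1 - 4*(-4) = -4 + 16 = 12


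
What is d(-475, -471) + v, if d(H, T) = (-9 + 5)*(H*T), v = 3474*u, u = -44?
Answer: -1047756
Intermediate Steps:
v = -152856 (v = 3474*(-44) = -152856)
d(H, T) = -4*H*T
d(-475, -471) + v = -4*(-475)*(-471) - 152856 = -894900 - 152856 = -1047756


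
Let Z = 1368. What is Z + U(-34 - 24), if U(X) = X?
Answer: 1310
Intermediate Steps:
Z + U(-34 - 24) = 1368 + (-34 - 24) = 1368 - 58 = 1310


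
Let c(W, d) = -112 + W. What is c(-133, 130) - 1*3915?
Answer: -4160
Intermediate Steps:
c(-133, 130) - 1*3915 = (-112 - 133) - 1*3915 = -245 - 3915 = -4160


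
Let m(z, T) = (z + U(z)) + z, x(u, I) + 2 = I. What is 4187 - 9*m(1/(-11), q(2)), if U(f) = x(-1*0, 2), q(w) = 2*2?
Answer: 46075/11 ≈ 4188.6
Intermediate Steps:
q(w) = 4
x(u, I) = -2 + I
U(f) = 0 (U(f) = -2 + 2 = 0)
m(z, T) = 2*z (m(z, T) = (z + 0) + z = z + z = 2*z)
4187 - 9*m(1/(-11), q(2)) = 4187 - 18/(-11) = 4187 - 18*(-1)/11 = 4187 - 9*(-2/11) = 4187 + 18/11 = 46075/11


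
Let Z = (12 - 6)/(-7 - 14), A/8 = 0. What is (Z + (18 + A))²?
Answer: 15376/49 ≈ 313.80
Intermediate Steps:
A = 0 (A = 8*0 = 0)
Z = -2/7 (Z = 6/(-21) = 6*(-1/21) = -2/7 ≈ -0.28571)
(Z + (18 + A))² = (-2/7 + (18 + 0))² = (-2/7 + 18)² = (124/7)² = 15376/49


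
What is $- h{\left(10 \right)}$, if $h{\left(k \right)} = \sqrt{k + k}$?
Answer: $- 2 \sqrt{5} \approx -4.4721$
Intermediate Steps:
$h{\left(k \right)} = \sqrt{2} \sqrt{k}$ ($h{\left(k \right)} = \sqrt{2 k} = \sqrt{2} \sqrt{k}$)
$- h{\left(10 \right)} = - \sqrt{2} \sqrt{10} = - 2 \sqrt{5}$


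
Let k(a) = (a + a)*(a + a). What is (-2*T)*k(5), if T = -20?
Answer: 4000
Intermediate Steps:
k(a) = 4*a**2 (k(a) = (2*a)*(2*a) = 4*a**2)
(-2*T)*k(5) = (-2*(-20))*(4*5**2) = 40*(4*25) = 40*100 = 4000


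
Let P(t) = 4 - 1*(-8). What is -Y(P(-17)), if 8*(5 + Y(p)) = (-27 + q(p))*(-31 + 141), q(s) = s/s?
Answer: 725/2 ≈ 362.50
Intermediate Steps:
P(t) = 12 (P(t) = 4 + 8 = 12)
q(s) = 1
Y(p) = -725/2 (Y(p) = -5 + ((-27 + 1)*(-31 + 141))/8 = -5 + (-26*110)/8 = -5 + (⅛)*(-2860) = -5 - 715/2 = -725/2)
-Y(P(-17)) = -1*(-725/2) = 725/2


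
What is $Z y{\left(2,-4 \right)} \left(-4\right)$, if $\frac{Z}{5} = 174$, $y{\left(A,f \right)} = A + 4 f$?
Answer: $48720$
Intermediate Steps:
$Z = 870$ ($Z = 5 \cdot 174 = 870$)
$Z y{\left(2,-4 \right)} \left(-4\right) = 870 \left(2 + 4 \left(-4\right)\right) \left(-4\right) = 870 \left(2 - 16\right) \left(-4\right) = 870 \left(\left(-14\right) \left(-4\right)\right) = 870 \cdot 56 = 48720$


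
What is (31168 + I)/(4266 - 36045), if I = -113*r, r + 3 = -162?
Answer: -49813/31779 ≈ -1.5675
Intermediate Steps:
r = -165 (r = -3 - 162 = -165)
I = 18645 (I = -113*(-165) = 18645)
(31168 + I)/(4266 - 36045) = (31168 + 18645)/(4266 - 36045) = 49813/(-31779) = 49813*(-1/31779) = -49813/31779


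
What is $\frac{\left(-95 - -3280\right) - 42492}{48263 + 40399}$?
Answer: $- \frac{39307}{88662} \approx -0.44334$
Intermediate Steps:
$\frac{\left(-95 - -3280\right) - 42492}{48263 + 40399} = \frac{\left(-95 + 3280\right) - 42492}{88662} = \left(3185 - 42492\right) \frac{1}{88662} = \left(-39307\right) \frac{1}{88662} = - \frac{39307}{88662}$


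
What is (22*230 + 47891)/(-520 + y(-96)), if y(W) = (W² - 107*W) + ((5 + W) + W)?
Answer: 52951/18781 ≈ 2.8194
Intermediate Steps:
y(W) = 5 + W² - 105*W (y(W) = (W² - 107*W) + (5 + 2*W) = 5 + W² - 105*W)
(22*230 + 47891)/(-520 + y(-96)) = (22*230 + 47891)/(-520 + (5 + (-96)² - 105*(-96))) = (5060 + 47891)/(-520 + (5 + 9216 + 10080)) = 52951/(-520 + 19301) = 52951/18781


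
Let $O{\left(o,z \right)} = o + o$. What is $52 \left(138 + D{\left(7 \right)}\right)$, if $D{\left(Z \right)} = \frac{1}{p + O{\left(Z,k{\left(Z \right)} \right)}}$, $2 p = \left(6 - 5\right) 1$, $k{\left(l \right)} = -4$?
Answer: $\frac{208208}{29} \approx 7179.6$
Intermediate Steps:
$O{\left(o,z \right)} = 2 o$
$p = \frac{1}{2}$ ($p = \frac{\left(6 - 5\right) 1}{2} = \frac{1 \cdot 1}{2} = \frac{1}{2} \cdot 1 = \frac{1}{2} \approx 0.5$)
$D{\left(Z \right)} = \frac{1}{\frac{1}{2} + 2 Z}$
$52 \left(138 + D{\left(7 \right)}\right) = 52 \left(138 + \frac{2}{1 + 4 \cdot 7}\right) = 52 \left(138 + \frac{2}{1 + 28}\right) = 52 \left(138 + \frac{2}{29}\right) = 52 \cdot \frac{4004}{29} = \frac{208208}{29}$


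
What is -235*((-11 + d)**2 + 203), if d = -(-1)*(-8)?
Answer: -132540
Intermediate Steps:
d = -8 (d = -1*8 = -8)
-235*((-11 + d)**2 + 203) = -235*((-11 - 8)**2 + 203) = -235*((-19)**2 + 203) = -235*(361 + 203) = -235*564 = -132540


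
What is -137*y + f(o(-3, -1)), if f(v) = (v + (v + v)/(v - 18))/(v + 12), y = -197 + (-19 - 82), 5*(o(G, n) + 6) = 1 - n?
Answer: 9634747/236 ≈ 40825.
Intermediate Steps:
o(G, n) = -29/5 - n/5 (o(G, n) = -6 + (1 - n)/5 = -6 + (1/5 - n/5) = -29/5 - n/5)
y = -298 (y = -197 - 101 = -298)
f(v) = (v + 2*v/(-18 + v))/(12 + v) (f(v) = (v + (2*v)/(-18 + v))/(12 + v) = (v + 2*v/(-18 + v))/(12 + v))
-137*y + f(o(-3, -1)) = -137*(-298) + (-29/5 - 1/5*(-1))*(-16 + (-29/5 - 1/5*(-1)))/(-216 + (-29/5 - 1/5*(-1))**2 - 6*(-29/5 - 1/5*(-1))) = 40826 + (-29/5 + 1/5)*(-16 + (-29/5 + 1/5))/(-216 + (-29/5 + 1/5)**2 - 6*(-29/5 + 1/5)) = 40826 - 28*(-16 - 28/5)/(5*(-216 + (-28/5)**2 - 6*(-28/5))) = 40826 - 28/5*(-108/5)/(-216 + 784/25 + 168/5) = 40826 - 28/5*(-108/5)/(-3776/25) = 40826 - 28/5*(-25/3776)*(-108/5) = 40826 - 189/236 = 9634747/236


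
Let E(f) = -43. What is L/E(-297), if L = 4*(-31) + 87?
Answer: 37/43 ≈ 0.86047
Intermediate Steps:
L = -37 (L = -124 + 87 = -37)
L/E(-297) = -37/(-43) = -37*(-1/43) = 37/43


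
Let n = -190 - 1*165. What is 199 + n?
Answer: -156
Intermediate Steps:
n = -355 (n = -190 - 165 = -355)
199 + n = 199 - 355 = -156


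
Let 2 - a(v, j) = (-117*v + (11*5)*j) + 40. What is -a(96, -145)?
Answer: -19169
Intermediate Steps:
a(v, j) = -38 - 55*j + 117*v (a(v, j) = 2 - ((-117*v + (11*5)*j) + 40) = 2 - ((-117*v + 55*j) + 40) = 2 - (40 - 117*v + 55*j) = 2 + (-40 - 55*j + 117*v) = -38 - 55*j + 117*v)
-a(96, -145) = -(-38 - 55*(-145) + 117*96) = -(-38 + 7975 + 11232) = -1*19169 = -19169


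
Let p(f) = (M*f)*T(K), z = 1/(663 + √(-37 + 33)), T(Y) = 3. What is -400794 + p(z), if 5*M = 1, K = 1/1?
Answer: -880891102821/2197865 - 6*I/2197865 ≈ -4.0079e+5 - 2.7299e-6*I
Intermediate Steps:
K = 1
M = ⅕ (M = (⅕)*1 = ⅕ ≈ 0.20000)
z = (663 - 2*I)/439573 (z = 1/(663 + √(-4)) = 1/(663 + 2*I) = (663 - 2*I)/439573 ≈ 0.0015083 - 4.5499e-6*I)
p(f) = 3*f/5 (p(f) = (f/5)*3 = 3*f/5)
-400794 + p(z) = -400794 + 3*(663/439573 - 2*I/439573)/5 = -400794 + (1989/2197865 - 6*I/2197865) = -880891102821/2197865 - 6*I/2197865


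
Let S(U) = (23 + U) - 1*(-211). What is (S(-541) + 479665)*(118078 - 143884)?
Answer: -12370312548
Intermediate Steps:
S(U) = 234 + U (S(U) = (23 + U) + 211 = 234 + U)
(S(-541) + 479665)*(118078 - 143884) = ((234 - 541) + 479665)*(118078 - 143884) = (-307 + 479665)*(-25806) = 479358*(-25806) = -12370312548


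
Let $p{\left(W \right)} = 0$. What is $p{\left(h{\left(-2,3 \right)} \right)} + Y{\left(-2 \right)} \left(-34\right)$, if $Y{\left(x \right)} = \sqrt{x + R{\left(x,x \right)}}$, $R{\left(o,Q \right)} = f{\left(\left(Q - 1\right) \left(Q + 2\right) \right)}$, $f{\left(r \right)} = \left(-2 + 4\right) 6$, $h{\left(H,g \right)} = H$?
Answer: $- 34 \sqrt{10} \approx -107.52$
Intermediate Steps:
$f{\left(r \right)} = 12$ ($f{\left(r \right)} = 2 \cdot 6 = 12$)
$R{\left(o,Q \right)} = 12$
$Y{\left(x \right)} = \sqrt{12 + x}$ ($Y{\left(x \right)} = \sqrt{x + 12} = \sqrt{12 + x}$)
$p{\left(h{\left(-2,3 \right)} \right)} + Y{\left(-2 \right)} \left(-34\right) = 0 + \sqrt{12 - 2} \left(-34\right) = 0 + \sqrt{10} \left(-34\right) = 0 - 34 \sqrt{10} = - 34 \sqrt{10}$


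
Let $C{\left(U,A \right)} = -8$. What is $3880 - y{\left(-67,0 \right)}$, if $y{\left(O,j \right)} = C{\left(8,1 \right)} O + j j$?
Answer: $3344$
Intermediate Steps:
$y{\left(O,j \right)} = j^{2} - 8 O$ ($y{\left(O,j \right)} = - 8 O + j j = - 8 O + j^{2} = j^{2} - 8 O$)
$3880 - y{\left(-67,0 \right)} = 3880 - \left(0^{2} - -536\right) = 3880 - \left(0 + 536\right) = 3880 - 536 = 3344$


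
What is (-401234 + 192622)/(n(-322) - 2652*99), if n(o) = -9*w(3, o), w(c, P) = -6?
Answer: 104306/131247 ≈ 0.79473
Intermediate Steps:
n(o) = 54 (n(o) = -9*(-6) = 54)
(-401234 + 192622)/(n(-322) - 2652*99) = (-401234 + 192622)/(54 - 2652*99) = -208612/(54 - 262548) = -208612/(-262494) = -208612*(-1/262494) = 104306/131247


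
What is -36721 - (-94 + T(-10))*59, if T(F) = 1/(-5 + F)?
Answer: -467566/15 ≈ -31171.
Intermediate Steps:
-36721 - (-94 + T(-10))*59 = -36721 - (-94 + 1/(-5 - 10))*59 = -36721 - (-94 + 1/(-15))*59 = -36721 - (-94 - 1/15)*59 = -36721 - (-1411)*59/15 = -36721 - 1*(-83249/15) = -36721 + 83249/15 = -467566/15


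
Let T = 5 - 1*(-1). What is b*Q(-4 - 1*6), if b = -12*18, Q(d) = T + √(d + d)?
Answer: -1296 - 432*I*√5 ≈ -1296.0 - 965.98*I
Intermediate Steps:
T = 6 (T = 5 + 1 = 6)
Q(d) = 6 + √2*√d (Q(d) = 6 + √(d + d) = 6 + √(2*d) = 6 + √2*√d)
b = -216
b*Q(-4 - 1*6) = -216*(6 + √2*√(-4 - 1*6)) = -216*(6 + √2*√(-4 - 6)) = -216*(6 + √2*√(-10)) = -216*(6 + √2*(I*√10)) = -216*(6 + 2*I*√5) = -1296 - 432*I*√5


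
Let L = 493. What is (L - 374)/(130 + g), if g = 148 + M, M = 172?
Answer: 119/450 ≈ 0.26444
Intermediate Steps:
g = 320 (g = 148 + 172 = 320)
(L - 374)/(130 + g) = (493 - 374)/(130 + 320) = 119/450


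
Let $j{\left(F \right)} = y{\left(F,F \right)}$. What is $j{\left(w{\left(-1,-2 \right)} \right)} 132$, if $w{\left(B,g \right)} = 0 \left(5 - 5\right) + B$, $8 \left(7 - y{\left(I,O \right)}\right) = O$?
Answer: $\frac{1881}{2} \approx 940.5$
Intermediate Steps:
$y{\left(I,O \right)} = 7 - \frac{O}{8}$
$w{\left(B,g \right)} = B$ ($w{\left(B,g \right)} = 0 \cdot 0 + B = 0 + B = B$)
$j{\left(F \right)} = 7 - \frac{F}{8}$
$j{\left(w{\left(-1,-2 \right)} \right)} 132 = \left(7 - - \frac{1}{8}\right) 132 = \left(7 + \frac{1}{8}\right) 132 = \frac{57}{8} \cdot 132 = \frac{1881}{2}$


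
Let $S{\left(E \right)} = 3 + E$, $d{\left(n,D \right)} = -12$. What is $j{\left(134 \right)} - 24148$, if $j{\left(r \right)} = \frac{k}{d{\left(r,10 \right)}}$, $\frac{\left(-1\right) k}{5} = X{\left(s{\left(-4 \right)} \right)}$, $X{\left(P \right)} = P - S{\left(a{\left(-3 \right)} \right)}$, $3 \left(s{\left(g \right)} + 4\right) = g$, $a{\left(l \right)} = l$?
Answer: $- \frac{217352}{9} \approx -24150.0$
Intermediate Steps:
$s{\left(g \right)} = -4 + \frac{g}{3}$
$X{\left(P \right)} = P$ ($X{\left(P \right)} = P - \left(3 - 3\right) = P - 0 = P + 0 = P$)
$k = \frac{80}{3}$ ($k = - 5 \left(-4 + \frac{1}{3} \left(-4\right)\right) = - 5 \left(-4 - \frac{4}{3}\right) = \left(-5\right) \left(- \frac{16}{3}\right) = \frac{80}{3} \approx 26.667$)
$j{\left(r \right)} = - \frac{20}{9}$ ($j{\left(r \right)} = \frac{80}{3 \left(-12\right)} = \frac{80}{3} \left(- \frac{1}{12}\right) = - \frac{20}{9}$)
$j{\left(134 \right)} - 24148 = - \frac{20}{9} - 24148 = - \frac{217352}{9}$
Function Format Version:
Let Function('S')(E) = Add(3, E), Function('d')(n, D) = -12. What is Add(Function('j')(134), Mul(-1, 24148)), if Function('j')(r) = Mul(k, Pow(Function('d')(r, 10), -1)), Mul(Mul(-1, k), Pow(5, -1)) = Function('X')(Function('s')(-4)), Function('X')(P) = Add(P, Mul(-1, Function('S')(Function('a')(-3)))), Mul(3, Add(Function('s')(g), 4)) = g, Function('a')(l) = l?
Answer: Rational(-217352, 9) ≈ -24150.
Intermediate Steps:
Function('s')(g) = Add(-4, Mul(Rational(1, 3), g))
Function('X')(P) = P (Function('X')(P) = Add(P, Mul(-1, Add(3, -3))) = Add(P, Mul(-1, 0)) = Add(P, 0) = P)
k = Rational(80, 3) (k = Mul(-5, Add(-4, Mul(Rational(1, 3), -4))) = Mul(-5, Add(-4, Rational(-4, 3))) = Mul(-5, Rational(-16, 3)) = Rational(80, 3) ≈ 26.667)
Function('j')(r) = Rational(-20, 9) (Function('j')(r) = Mul(Rational(80, 3), Pow(-12, -1)) = Mul(Rational(80, 3), Rational(-1, 12)) = Rational(-20, 9))
Add(Function('j')(134), Mul(-1, 24148)) = Add(Rational(-20, 9), Mul(-1, 24148)) = Add(Rational(-20, 9), -24148) = Rational(-217352, 9)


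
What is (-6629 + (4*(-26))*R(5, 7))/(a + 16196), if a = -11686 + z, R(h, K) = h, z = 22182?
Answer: -7149/26692 ≈ -0.26783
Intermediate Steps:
a = 10496 (a = -11686 + 22182 = 10496)
(-6629 + (4*(-26))*R(5, 7))/(a + 16196) = (-6629 + (4*(-26))*5)/(10496 + 16196) = (-6629 - 104*5)/26692 = (-6629 - 520)*(1/26692) = -7149*1/26692 = -7149/26692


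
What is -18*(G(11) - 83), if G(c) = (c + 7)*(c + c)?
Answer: -5634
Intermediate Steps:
G(c) = 2*c*(7 + c) (G(c) = (7 + c)*(2*c) = 2*c*(7 + c))
-18*(G(11) - 83) = -18*(2*11*(7 + 11) - 83) = -18*(2*11*18 - 83) = -18*(396 - 83) = -18*313 = -5634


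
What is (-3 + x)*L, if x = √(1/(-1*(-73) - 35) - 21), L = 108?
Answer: -324 + 54*I*√30286/19 ≈ -324.0 + 494.61*I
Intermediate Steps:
x = I*√30286/38 (x = √(1/(73 - 35) - 21) = √(1/38 - 21) = √(-797/38) = I*√30286/38 ≈ 4.5797*I)
(-3 + x)*L = (-3 + I*√30286/38)*108 = -324 + 54*I*√30286/19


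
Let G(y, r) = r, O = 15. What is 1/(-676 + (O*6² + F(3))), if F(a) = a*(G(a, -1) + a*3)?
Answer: -1/112 ≈ -0.0089286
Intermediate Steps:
F(a) = a*(-1 + 3*a) (F(a) = a*(-1 + a*3) = a*(-1 + 3*a))
1/(-676 + (O*6² + F(3))) = 1/(-676 + (15*6² + 3*(-1 + 3*3))) = 1/(-676 + (15*36 + 3*(-1 + 9))) = 1/(-676 + (540 + 3*8)) = 1/(-676 + (540 + 24)) = 1/(-676 + 564) = 1/(-112) = -1/112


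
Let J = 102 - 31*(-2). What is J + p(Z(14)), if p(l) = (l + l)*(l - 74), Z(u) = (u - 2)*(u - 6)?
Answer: 4388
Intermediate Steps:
J = 164 (J = 102 + 62 = 164)
Z(u) = (-6 + u)*(-2 + u) (Z(u) = (-2 + u)*(-6 + u) = (-6 + u)*(-2 + u))
p(l) = 2*l*(-74 + l) (p(l) = (2*l)*(-74 + l) = 2*l*(-74 + l))
J + p(Z(14)) = 164 + 2*(12 + 14**2 - 8*14)*(-74 + (12 + 14**2 - 8*14)) = 164 + 2*(12 + 196 - 112)*(-74 + (12 + 196 - 112)) = 164 + 2*96*(-74 + 96) = 164 + 2*96*22 = 164 + 4224 = 4388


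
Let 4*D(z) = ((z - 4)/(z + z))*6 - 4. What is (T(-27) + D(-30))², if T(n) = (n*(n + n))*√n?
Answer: -22958251191/400 - 6561*I*√3/5 ≈ -5.7396e+7 - 2272.8*I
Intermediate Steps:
D(z) = -1 + 3*(-4 + z)/(4*z) (D(z) = (((z - 4)/(z + z))*6 - 4)/4 = (((-4 + z)/((2*z)))*6 - 4)/4 = (((-4 + z)*(1/(2*z)))*6 - 4)/4 = (((-4 + z)/(2*z))*6 - 4)/4 = (3*(-4 + z)/z - 4)/4 = (-4 + 3*(-4 + z)/z)/4 = -1 + 3*(-4 + z)/(4*z))
T(n) = 2*n^(5/2) (T(n) = (n*(2*n))*√n = (2*n²)*√n = 2*n^(5/2))
(T(-27) + D(-30))² = (2*(-27)^(5/2) + (¼)*(-12 - 1*(-30))/(-30))² = (2*(2187*I*√3) + (¼)*(-1/30)*(-12 + 30))² = (4374*I*√3 + (¼)*(-1/30)*18)² = (4374*I*√3 - 3/20)² = (-3/20 + 4374*I*√3)²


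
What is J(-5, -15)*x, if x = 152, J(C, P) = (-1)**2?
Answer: 152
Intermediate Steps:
J(C, P) = 1
J(-5, -15)*x = 1*152 = 152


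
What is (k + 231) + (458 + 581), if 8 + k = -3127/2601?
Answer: 3279335/2601 ≈ 1260.8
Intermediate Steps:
k = -23935/2601 (k = -8 - 3127/2601 = -23935/2601 ≈ -9.2022)
(k + 231) + (458 + 581) = (-23935/2601 + 231) + (458 + 581) = 576896/2601 + 1039 = 3279335/2601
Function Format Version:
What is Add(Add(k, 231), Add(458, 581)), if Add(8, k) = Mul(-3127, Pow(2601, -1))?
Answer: Rational(3279335, 2601) ≈ 1260.8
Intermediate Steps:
k = Rational(-23935, 2601) (k = Add(-8, Mul(-3127, Pow(2601, -1))) = Add(-8, Mul(-3127, Rational(1, 2601))) = Add(-8, Rational(-3127, 2601)) = Rational(-23935, 2601) ≈ -9.2022)
Add(Add(k, 231), Add(458, 581)) = Add(Add(Rational(-23935, 2601), 231), Add(458, 581)) = Add(Rational(576896, 2601), 1039) = Rational(3279335, 2601)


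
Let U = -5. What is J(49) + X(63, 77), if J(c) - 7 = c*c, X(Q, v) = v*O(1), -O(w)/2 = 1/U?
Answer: 12194/5 ≈ 2438.8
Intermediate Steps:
O(w) = ⅖ (O(w) = -2/(-5) = -2*(-⅕) = ⅖)
X(Q, v) = 2*v/5 (X(Q, v) = v*(⅖) = 2*v/5)
J(c) = 7 + c² (J(c) = 7 + c*c = 7 + c²)
J(49) + X(63, 77) = (7 + 49²) + (⅖)*77 = (7 + 2401) + 154/5 = 2408 + 154/5 = 12194/5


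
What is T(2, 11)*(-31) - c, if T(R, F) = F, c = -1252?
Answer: 911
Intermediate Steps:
T(2, 11)*(-31) - c = 11*(-31) - 1*(-1252) = -341 + 1252 = 911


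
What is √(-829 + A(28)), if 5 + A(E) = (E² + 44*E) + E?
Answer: 11*√10 ≈ 34.785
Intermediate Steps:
A(E) = -5 + E² + 45*E (A(E) = -5 + ((E² + 44*E) + E) = -5 + (E² + 45*E) = -5 + E² + 45*E)
√(-829 + A(28)) = √(-829 + (-5 + 28² + 45*28)) = √(-829 + (-5 + 784 + 1260)) = √(-829 + 2039) = √1210 = 11*√10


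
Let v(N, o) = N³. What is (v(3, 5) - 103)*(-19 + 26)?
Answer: -532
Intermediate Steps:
(v(3, 5) - 103)*(-19 + 26) = (3³ - 103)*(-19 + 26) = (27 - 103)*7 = -76*7 = -532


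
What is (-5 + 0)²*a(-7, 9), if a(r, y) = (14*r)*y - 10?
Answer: -22300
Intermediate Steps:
a(r, y) = -10 + 14*r*y (a(r, y) = 14*r*y - 10 = -10 + 14*r*y)
(-5 + 0)²*a(-7, 9) = (-5 + 0)²*(-10 + 14*(-7)*9) = (-5)²*(-10 - 882) = 25*(-892) = -22300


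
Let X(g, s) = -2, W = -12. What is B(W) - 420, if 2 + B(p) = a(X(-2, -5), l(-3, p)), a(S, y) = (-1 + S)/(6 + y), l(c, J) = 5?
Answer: -4645/11 ≈ -422.27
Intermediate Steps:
a(S, y) = (-1 + S)/(6 + y)
B(p) = -25/11 (B(p) = -2 + (-1 - 2)/(6 + 5) = -2 - 3/11 = -25/11)
B(W) - 420 = -25/11 - 420 = -4645/11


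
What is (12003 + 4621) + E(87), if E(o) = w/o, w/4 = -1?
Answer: 1446284/87 ≈ 16624.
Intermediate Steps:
w = -4 (w = 4*(-1) = -4)
E(o) = -4/o
(12003 + 4621) + E(87) = (12003 + 4621) - 4/87 = 16624 - 4*1/87 = 16624 - 4/87 = 1446284/87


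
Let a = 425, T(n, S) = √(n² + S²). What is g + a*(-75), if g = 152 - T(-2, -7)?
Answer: -31723 - √53 ≈ -31730.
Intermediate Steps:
T(n, S) = √(S² + n²)
g = 152 - √53 (g = 152 - √((-7)² + (-2)²) = 152 - √(49 + 4) = 152 - √53 ≈ 144.72)
g + a*(-75) = (152 - √53) + 425*(-75) = (152 - √53) - 31875 = -31723 - √53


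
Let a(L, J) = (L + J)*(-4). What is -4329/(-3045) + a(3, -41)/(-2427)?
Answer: 3347881/2463405 ≈ 1.3590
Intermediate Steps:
a(L, J) = -4*J - 4*L (a(L, J) = (J + L)*(-4) = -4*J - 4*L)
-4329/(-3045) + a(3, -41)/(-2427) = -4329/(-3045) + (-4*(-41) - 4*3)/(-2427) = -4329*(-1/3045) + (164 - 12)*(-1/2427) = 1443/1015 + 152*(-1/2427) = 1443/1015 - 152/2427 = 3347881/2463405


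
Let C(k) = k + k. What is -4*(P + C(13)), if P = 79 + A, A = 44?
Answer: -596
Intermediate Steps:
C(k) = 2*k
P = 123 (P = 79 + 44 = 123)
-4*(P + C(13)) = -4*(123 + 2*13) = -4*(123 + 26) = -4*149 = -596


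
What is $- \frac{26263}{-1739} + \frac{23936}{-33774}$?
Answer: $\frac{422690929}{29366493} \approx 14.394$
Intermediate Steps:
$- \frac{26263}{-1739} + \frac{23936}{-33774} = \left(-26263\right) \left(- \frac{1}{1739}\right) + 23936 \left(- \frac{1}{33774}\right) = \frac{26263}{1739} - \frac{11968}{16887} = \frac{422690929}{29366493}$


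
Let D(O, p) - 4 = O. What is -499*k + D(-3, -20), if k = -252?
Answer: 125749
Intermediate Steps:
D(O, p) = 4 + O
-499*k + D(-3, -20) = -499*(-252) + (4 - 3) = 125748 + 1 = 125749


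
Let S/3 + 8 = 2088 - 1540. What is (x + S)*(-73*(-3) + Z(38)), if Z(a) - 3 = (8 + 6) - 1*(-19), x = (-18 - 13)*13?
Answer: 310335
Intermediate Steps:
x = -403 (x = -31*13 = -403)
S = 1620 (S = -24 + 3*(2088 - 1540) = -24 + 3*548 = -24 + 1644 = 1620)
Z(a) = 36 (Z(a) = 3 + ((8 + 6) - 1*(-19)) = 3 + (14 + 19) = 3 + 33 = 36)
(x + S)*(-73*(-3) + Z(38)) = (-403 + 1620)*(-73*(-3) + 36) = 1217*(219 + 36) = 1217*255 = 310335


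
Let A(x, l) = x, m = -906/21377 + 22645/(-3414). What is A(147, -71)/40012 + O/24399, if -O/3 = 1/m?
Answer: 27874427381435/7549304683822924 ≈ 0.0036923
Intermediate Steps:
m = -487175249/72981078 (m = -906*1/21377 + 22645*(-1/3414) = -906/21377 - 22645/3414 = -487175249/72981078 ≈ -6.6754)
O = 218943234/487175249 (O = -3/(-487175249/72981078) = -3*(-72981078/487175249) = 218943234/487175249 ≈ 0.44941)
A(147, -71)/40012 + O/24399 = 147/40012 + (218943234/487175249)/24399 = 147*(1/40012) + (218943234/487175249)*(1/24399) = 21/5716 + 24327026/1320732100039 = 27874427381435/7549304683822924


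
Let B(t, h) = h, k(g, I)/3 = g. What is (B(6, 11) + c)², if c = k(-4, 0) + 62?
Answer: 3721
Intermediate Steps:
k(g, I) = 3*g
c = 50 (c = 3*(-4) + 62 = -12 + 62 = 50)
(B(6, 11) + c)² = (11 + 50)² = 61² = 3721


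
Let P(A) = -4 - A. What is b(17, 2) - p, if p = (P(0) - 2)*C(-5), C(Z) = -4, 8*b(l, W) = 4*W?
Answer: -23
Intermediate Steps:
b(l, W) = W/2 (b(l, W) = (4*W)/8 = W/2)
p = 24 (p = ((-4 - 1*0) - 2)*(-4) = ((-4 + 0) - 2)*(-4) = (-4 - 2)*(-4) = -6*(-4) = 24)
b(17, 2) - p = (1/2)*2 - 1*24 = 1 - 24 = -23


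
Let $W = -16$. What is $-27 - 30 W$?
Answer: $453$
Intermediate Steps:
$-27 - 30 W = -27 - -480 = -27 + 480 = 453$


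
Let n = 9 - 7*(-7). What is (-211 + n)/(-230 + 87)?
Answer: 153/143 ≈ 1.0699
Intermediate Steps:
n = 58 (n = 9 + 49 = 58)
(-211 + n)/(-230 + 87) = (-211 + 58)/(-230 + 87) = -153/(-143) = -153*(-1/143) = 153/143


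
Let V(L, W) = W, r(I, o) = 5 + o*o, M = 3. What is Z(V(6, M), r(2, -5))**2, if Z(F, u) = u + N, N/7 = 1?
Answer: 1369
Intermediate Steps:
N = 7 (N = 7*1 = 7)
r(I, o) = 5 + o**2
Z(F, u) = 7 + u (Z(F, u) = u + 7 = 7 + u)
Z(V(6, M), r(2, -5))**2 = (7 + (5 + (-5)**2))**2 = (7 + (5 + 25))**2 = (7 + 30)**2 = 37**2 = 1369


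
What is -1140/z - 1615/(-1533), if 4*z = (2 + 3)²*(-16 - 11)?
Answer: 179569/22995 ≈ 7.8090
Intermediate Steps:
z = -675/4 (z = ((2 + 3)²*(-16 - 11))/4 = (5²*(-27))/4 = (25*(-27))/4 = (¼)*(-675) = -675/4 ≈ -168.75)
-1140/z - 1615/(-1533) = -1140/(-675/4) - 1615/(-1533) = -1140*(-4/675) - 1615*(-1/1533) = 304/45 + 1615/1533 = 179569/22995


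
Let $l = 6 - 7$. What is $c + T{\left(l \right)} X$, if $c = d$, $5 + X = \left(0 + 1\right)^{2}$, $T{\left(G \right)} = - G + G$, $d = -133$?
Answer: $-133$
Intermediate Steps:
$l = -1$ ($l = 6 - 7 = -1$)
$T{\left(G \right)} = 0$
$X = -4$ ($X = -5 + \left(0 + 1\right)^{2} = -5 + 1^{2} = -5 + 1 = -4$)
$c = -133$
$c + T{\left(l \right)} X = -133 + 0 \left(-4\right) = -133 + 0 = -133$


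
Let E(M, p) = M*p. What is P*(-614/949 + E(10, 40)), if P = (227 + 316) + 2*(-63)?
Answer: 158037162/949 ≈ 1.6653e+5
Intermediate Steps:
P = 417 (P = 543 - 126 = 417)
P*(-614/949 + E(10, 40)) = 417*(-614/949 + 10*40) = 417*(-614*1/949 + 400) = 417*(-614/949 + 400) = 417*(378986/949) = 158037162/949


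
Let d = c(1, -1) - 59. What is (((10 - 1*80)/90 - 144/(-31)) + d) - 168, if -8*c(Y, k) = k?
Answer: -497753/2232 ≈ -223.01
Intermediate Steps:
c(Y, k) = -k/8
d = -471/8 (d = -⅛*(-1) - 59 = ⅛ - 59 = -471/8 ≈ -58.875)
(((10 - 1*80)/90 - 144/(-31)) + d) - 168 = (((10 - 1*80)/90 - 144/(-31)) - 471/8) - 168 = (((10 - 80)*(1/90) - 144*(-1/31)) - 471/8) - 168 = ((-70*1/90 + 144/31) - 471/8) - 168 = ((-7/9 + 144/31) - 471/8) - 168 = (1079/279 - 471/8) - 168 = -122777/2232 - 168 = -497753/2232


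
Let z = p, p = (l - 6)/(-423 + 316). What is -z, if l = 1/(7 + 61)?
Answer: -407/7276 ≈ -0.055937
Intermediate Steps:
l = 1/68 ≈ 0.014706
p = 407/7276 (p = (1/68 - 6)/(-423 + 316) = -407/68/(-107) = -407/68*(-1/107) = 407/7276 ≈ 0.055937)
z = 407/7276 ≈ 0.055937
-z = -1*407/7276 = -407/7276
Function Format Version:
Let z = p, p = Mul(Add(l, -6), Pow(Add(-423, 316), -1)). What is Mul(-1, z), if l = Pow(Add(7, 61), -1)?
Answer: Rational(-407, 7276) ≈ -0.055937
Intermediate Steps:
l = Rational(1, 68) (l = Pow(68, -1) = Rational(1, 68) ≈ 0.014706)
p = Rational(407, 7276) (p = Mul(Add(Rational(1, 68), -6), Pow(Add(-423, 316), -1)) = Mul(Rational(-407, 68), Pow(-107, -1)) = Mul(Rational(-407, 68), Rational(-1, 107)) = Rational(407, 7276) ≈ 0.055937)
z = Rational(407, 7276) ≈ 0.055937
Mul(-1, z) = Mul(-1, Rational(407, 7276)) = Rational(-407, 7276)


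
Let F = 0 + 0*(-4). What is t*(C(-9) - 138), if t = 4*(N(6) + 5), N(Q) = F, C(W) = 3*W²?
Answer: 2100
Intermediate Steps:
F = 0 (F = 0 + 0 = 0)
N(Q) = 0
t = 20 (t = 4*(0 + 5) = 4*5 = 20)
t*(C(-9) - 138) = 20*(3*(-9)² - 138) = 20*(3*81 - 138) = 20*(243 - 138) = 20*105 = 2100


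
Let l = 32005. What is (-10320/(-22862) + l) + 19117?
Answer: 584380742/11431 ≈ 51122.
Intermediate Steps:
(-10320/(-22862) + l) + 19117 = (-10320/(-22862) + 32005) + 19117 = (-10320*(-1/22862) + 32005) + 19117 = (5160/11431 + 32005) + 19117 = 365854315/11431 + 19117 = 584380742/11431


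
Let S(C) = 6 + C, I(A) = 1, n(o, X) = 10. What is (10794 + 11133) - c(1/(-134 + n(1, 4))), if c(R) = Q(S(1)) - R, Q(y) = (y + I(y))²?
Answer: 2711011/124 ≈ 21863.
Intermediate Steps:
Q(y) = (1 + y)² (Q(y) = (y + 1)² = (1 + y)²)
c(R) = 64 - R (c(R) = (1 + (6 + 1))² - R = (1 + 7)² - R = 8² - R = 64 - R)
(10794 + 11133) - c(1/(-134 + n(1, 4))) = (10794 + 11133) - (64 - 1/(-134 + 10)) = 21927 - (64 - 1/(-124)) = 21927 - (64 - 1*(-1/124)) = 21927 - (64 + 1/124) = 21927 - 1*7937/124 = 21927 - 7937/124 = 2711011/124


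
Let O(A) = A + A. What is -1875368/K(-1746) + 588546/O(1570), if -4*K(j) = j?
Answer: -5631755191/1370610 ≈ -4108.9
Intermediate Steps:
O(A) = 2*A
K(j) = -j/4
-1875368/K(-1746) + 588546/O(1570) = -1875368/((-¼*(-1746))) + 588546/((2*1570)) = -1875368/873/2 + 588546/3140 = -1875368*2/873 + 588546*(1/3140) = -3750736/873 + 294273/1570 = -5631755191/1370610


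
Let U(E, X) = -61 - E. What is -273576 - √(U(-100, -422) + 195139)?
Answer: -273576 - √195178 ≈ -2.7402e+5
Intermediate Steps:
-273576 - √(U(-100, -422) + 195139) = -273576 - √((-61 - 1*(-100)) + 195139) = -273576 - √((-61 + 100) + 195139) = -273576 - √(39 + 195139) = -273576 - √195178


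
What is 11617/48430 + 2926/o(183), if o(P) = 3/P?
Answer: 8644088597/48430 ≈ 1.7849e+5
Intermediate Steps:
11617/48430 + 2926/o(183) = 11617/48430 + 2926/((3/183)) = 11617*(1/48430) + 2926/((3*(1/183))) = 11617/48430 + 2926/(1/61) = 11617/48430 + 2926*61 = 11617/48430 + 178486 = 8644088597/48430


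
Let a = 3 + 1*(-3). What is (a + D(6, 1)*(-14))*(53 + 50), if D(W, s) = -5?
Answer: 7210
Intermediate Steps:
a = 0 (a = 3 - 3 = 0)
(a + D(6, 1)*(-14))*(53 + 50) = (0 - 5*(-14))*(53 + 50) = (0 + 70)*103 = 70*103 = 7210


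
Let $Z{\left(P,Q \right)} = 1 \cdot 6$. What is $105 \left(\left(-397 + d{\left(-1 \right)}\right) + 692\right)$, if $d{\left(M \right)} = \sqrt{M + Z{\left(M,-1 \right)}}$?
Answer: $30975 + 105 \sqrt{5} \approx 31210.0$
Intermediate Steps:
$Z{\left(P,Q \right)} = 6$
$d{\left(M \right)} = \sqrt{6 + M}$ ($d{\left(M \right)} = \sqrt{M + 6} = \sqrt{6 + M}$)
$105 \left(\left(-397 + d{\left(-1 \right)}\right) + 692\right) = 105 \left(\left(-397 + \sqrt{6 - 1}\right) + 692\right) = 105 \left(\left(-397 + \sqrt{5}\right) + 692\right) = 105 \left(295 + \sqrt{5}\right) = 30975 + 105 \sqrt{5}$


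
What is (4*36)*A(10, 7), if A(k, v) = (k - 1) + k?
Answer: 2736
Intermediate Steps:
A(k, v) = -1 + 2*k (A(k, v) = (-1 + k) + k = -1 + 2*k)
(4*36)*A(10, 7) = (4*36)*(-1 + 2*10) = 144*(-1 + 20) = 144*19 = 2736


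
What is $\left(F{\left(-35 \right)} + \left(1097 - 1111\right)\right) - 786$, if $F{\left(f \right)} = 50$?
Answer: $-750$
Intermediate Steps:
$\left(F{\left(-35 \right)} + \left(1097 - 1111\right)\right) - 786 = \left(50 + \left(1097 - 1111\right)\right) - 786 = \left(50 - 14\right) - 786 = 36 - 786 = -750$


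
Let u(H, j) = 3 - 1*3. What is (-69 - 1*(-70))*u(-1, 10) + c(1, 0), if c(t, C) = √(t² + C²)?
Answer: 1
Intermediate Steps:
c(t, C) = √(C² + t²)
u(H, j) = 0 (u(H, j) = 3 - 3 = 0)
(-69 - 1*(-70))*u(-1, 10) + c(1, 0) = (-69 - 1*(-70))*0 + √(0² + 1²) = (-69 + 70)*0 + √(0 + 1) = 1*0 + √1 = 0 + 1 = 1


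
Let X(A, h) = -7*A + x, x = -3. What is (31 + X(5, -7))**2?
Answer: 49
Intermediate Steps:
X(A, h) = -3 - 7*A (X(A, h) = -7*A - 3 = -3 - 7*A)
(31 + X(5, -7))**2 = (31 + (-3 - 7*5))**2 = (31 + (-3 - 35))**2 = (31 - 38)**2 = (-7)**2 = 49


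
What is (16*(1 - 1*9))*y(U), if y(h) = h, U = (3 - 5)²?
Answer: -512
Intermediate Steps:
U = 4 (U = (-2)² = 4)
(16*(1 - 1*9))*y(U) = (16*(1 - 1*9))*4 = (16*(1 - 9))*4 = (16*(-8))*4 = -128*4 = -512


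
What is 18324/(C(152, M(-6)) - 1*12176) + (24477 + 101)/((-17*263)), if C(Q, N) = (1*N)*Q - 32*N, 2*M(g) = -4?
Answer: -96771763/13877984 ≈ -6.9730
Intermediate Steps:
M(g) = -2 (M(g) = (½)*(-4) = -2)
C(Q, N) = -32*N + N*Q (C(Q, N) = N*Q - 32*N = -32*N + N*Q)
18324/(C(152, M(-6)) - 1*12176) + (24477 + 101)/((-17*263)) = 18324/(-2*(-32 + 152) - 1*12176) + (24477 + 101)/((-17*263)) = 18324/(-2*120 - 12176) + 24578/(-4471) = 18324/(-240 - 12176) + 24578*(-1/4471) = 18324/(-12416) - 24578/4471 = 18324*(-1/12416) - 24578/4471 = -4581/3104 - 24578/4471 = -96771763/13877984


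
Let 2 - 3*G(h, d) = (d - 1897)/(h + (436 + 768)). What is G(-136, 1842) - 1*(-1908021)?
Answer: 6113301475/3204 ≈ 1.9080e+6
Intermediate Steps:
G(h, d) = ⅔ - (-1897 + d)/(3*(1204 + h)) (G(h, d) = ⅔ - (d - 1897)/(3*(h + (436 + 768))) = ⅔ - (-1897 + d)/(3*(h + 1204)) = ⅔ - (-1897 + d)/(3*(1204 + h)))
G(-136, 1842) - 1*(-1908021) = (4305 - 1*1842 + 2*(-136))/(3*(1204 - 136)) - 1*(-1908021) = (⅓)*(4305 - 1842 - 272)/1068 + 1908021 = (⅓)*(1/1068)*2191 + 1908021 = 2191/3204 + 1908021 = 6113301475/3204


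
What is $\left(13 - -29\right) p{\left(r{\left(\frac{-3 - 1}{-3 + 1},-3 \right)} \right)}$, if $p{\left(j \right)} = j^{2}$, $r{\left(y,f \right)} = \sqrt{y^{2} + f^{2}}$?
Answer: $546$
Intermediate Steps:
$r{\left(y,f \right)} = \sqrt{f^{2} + y^{2}}$
$\left(13 - -29\right) p{\left(r{\left(\frac{-3 - 1}{-3 + 1},-3 \right)} \right)} = \left(13 - -29\right) \left(\sqrt{\left(-3\right)^{2} + \left(\frac{-3 - 1}{-3 + 1}\right)^{2}}\right)^{2} = \left(13 + 29\right) \left(\sqrt{9 + \left(- \frac{4}{-2}\right)^{2}}\right)^{2} = 42 \left(\sqrt{9 + \left(\left(-4\right) \left(- \frac{1}{2}\right)\right)^{2}}\right)^{2} = 42 \left(\sqrt{9 + 2^{2}}\right)^{2} = 42 \left(\sqrt{9 + 4}\right)^{2} = 42 \left(\sqrt{13}\right)^{2} = 42 \cdot 13 = 546$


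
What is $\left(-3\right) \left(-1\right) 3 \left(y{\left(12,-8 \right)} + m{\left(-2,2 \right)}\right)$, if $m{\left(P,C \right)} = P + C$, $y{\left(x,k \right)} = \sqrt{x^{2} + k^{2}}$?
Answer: $36 \sqrt{13} \approx 129.8$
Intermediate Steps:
$y{\left(x,k \right)} = \sqrt{k^{2} + x^{2}}$
$m{\left(P,C \right)} = C + P$
$\left(-3\right) \left(-1\right) 3 \left(y{\left(12,-8 \right)} + m{\left(-2,2 \right)}\right) = \left(-3\right) \left(-1\right) 3 \left(\sqrt{\left(-8\right)^{2} + 12^{2}} + \left(2 - 2\right)\right) = 3 \cdot 3 \left(\sqrt{64 + 144} + 0\right) = 9 \left(\sqrt{208} + 0\right) = 9 \left(4 \sqrt{13} + 0\right) = 9 \cdot 4 \sqrt{13} = 36 \sqrt{13}$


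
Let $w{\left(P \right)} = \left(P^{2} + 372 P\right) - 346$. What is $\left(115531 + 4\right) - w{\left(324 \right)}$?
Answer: $-109623$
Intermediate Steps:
$w{\left(P \right)} = -346 + P^{2} + 372 P$
$\left(115531 + 4\right) - w{\left(324 \right)} = \left(115531 + 4\right) - \left(-346 + 324^{2} + 372 \cdot 324\right) = 115535 - \left(-346 + 104976 + 120528\right) = 115535 - 225158 = -109623$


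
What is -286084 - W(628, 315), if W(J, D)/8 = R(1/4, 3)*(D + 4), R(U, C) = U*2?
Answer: -287360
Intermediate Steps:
R(U, C) = 2*U
W(J, D) = 16 + 4*D (W(J, D) = 8*((2*(1/4))*(D + 4)) = 8*((2*(1*(¼)))*(4 + D)) = 8*((2*(¼))*(4 + D)) = 8*((4 + D)/2) = 8*(2 + D/2) = 16 + 4*D)
-286084 - W(628, 315) = -286084 - (16 + 4*315) = -286084 - (16 + 1260) = -286084 - 1*1276 = -286084 - 1276 = -287360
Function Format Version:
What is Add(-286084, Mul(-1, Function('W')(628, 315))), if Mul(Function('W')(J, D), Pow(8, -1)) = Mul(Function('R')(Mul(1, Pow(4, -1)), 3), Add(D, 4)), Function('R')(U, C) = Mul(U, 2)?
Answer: -287360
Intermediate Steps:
Function('R')(U, C) = Mul(2, U)
Function('W')(J, D) = Add(16, Mul(4, D)) (Function('W')(J, D) = Mul(8, Mul(Mul(2, Mul(1, Pow(4, -1))), Add(D, 4))) = Mul(8, Mul(Mul(2, Mul(1, Rational(1, 4))), Add(4, D))) = Mul(8, Mul(Mul(2, Rational(1, 4)), Add(4, D))) = Mul(8, Mul(Rational(1, 2), Add(4, D))) = Mul(8, Add(2, Mul(Rational(1, 2), D))) = Add(16, Mul(4, D)))
Add(-286084, Mul(-1, Function('W')(628, 315))) = Add(-286084, Mul(-1, Add(16, Mul(4, 315)))) = Add(-286084, Mul(-1, Add(16, 1260))) = Add(-286084, Mul(-1, 1276)) = Add(-286084, -1276) = -287360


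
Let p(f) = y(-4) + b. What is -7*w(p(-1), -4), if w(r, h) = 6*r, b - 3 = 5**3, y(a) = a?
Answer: -5208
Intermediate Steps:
b = 128 (b = 3 + 5**3 = 3 + 125 = 128)
p(f) = 124 (p(f) = -4 + 128 = 124)
-7*w(p(-1), -4) = -42*124 = -7*744 = -5208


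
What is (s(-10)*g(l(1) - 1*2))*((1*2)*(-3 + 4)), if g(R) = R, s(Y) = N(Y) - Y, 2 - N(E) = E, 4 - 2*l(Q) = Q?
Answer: -22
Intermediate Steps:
l(Q) = 2 - Q/2
N(E) = 2 - E
s(Y) = 2 - 2*Y (s(Y) = (2 - Y) - Y = 2 - 2*Y)
(s(-10)*g(l(1) - 1*2))*((1*2)*(-3 + 4)) = ((2 - 2*(-10))*((2 - 1/2*1) - 1*2))*((1*2)*(-3 + 4)) = ((2 + 20)*((2 - 1/2) - 2))*(2*1) = (22*(3/2 - 2))*2 = (22*(-1/2))*2 = -11*2 = -22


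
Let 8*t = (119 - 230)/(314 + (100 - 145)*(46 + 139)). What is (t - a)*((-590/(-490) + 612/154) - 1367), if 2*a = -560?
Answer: -598720091751/1570156 ≈ -3.8131e+5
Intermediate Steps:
a = -280 (a = (1/2)*(-560) = -280)
t = 111/64088 (t = ((119 - 230)/(314 + (100 - 145)*(46 + 139)))/8 = (-111/(314 - 45*185))/8 = (-111/(314 - 8325))/8 = (-111/(-8011))/8 = (-111*(-1/8011))/8 = (1/8)*(111/8011) = 111/64088 ≈ 0.0017320)
(t - a)*((-590/(-490) + 612/154) - 1367) = (111/64088 - 1*(-280))*((-590/(-490) + 612/154) - 1367) = (111/64088 + 280)*((-590*(-1/490) + 612*(1/154)) - 1367) = 17944751*((59/49 + 306/77) - 1367)/64088 = 17944751*(2791/539 - 1367)/64088 = (17944751/64088)*(-734022/539) = -598720091751/1570156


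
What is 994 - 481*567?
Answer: -271733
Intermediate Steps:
994 - 481*567 = 994 - 272727 = -271733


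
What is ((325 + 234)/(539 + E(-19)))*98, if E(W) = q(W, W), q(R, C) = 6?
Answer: 54782/545 ≈ 100.52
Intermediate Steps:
E(W) = 6
((325 + 234)/(539 + E(-19)))*98 = ((325 + 234)/(539 + 6))*98 = (559/545)*98 = 54782/545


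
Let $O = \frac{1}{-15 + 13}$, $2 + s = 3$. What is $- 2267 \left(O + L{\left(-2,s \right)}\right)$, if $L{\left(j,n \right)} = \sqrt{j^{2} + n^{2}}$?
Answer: $\frac{2267}{2} - 2267 \sqrt{5} \approx -3935.7$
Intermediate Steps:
$s = 1$ ($s = -2 + 3 = 1$)
$O = - \frac{1}{2}$ ($O = \frac{1}{-2} = - \frac{1}{2} \approx -0.5$)
$- 2267 \left(O + L{\left(-2,s \right)}\right) = - 2267 \left(- \frac{1}{2} + \sqrt{\left(-2\right)^{2} + 1^{2}}\right) = - 2267 \left(- \frac{1}{2} + \sqrt{4 + 1}\right) = - 2267 \left(- \frac{1}{2} + \sqrt{5}\right) = \frac{2267}{2} - 2267 \sqrt{5}$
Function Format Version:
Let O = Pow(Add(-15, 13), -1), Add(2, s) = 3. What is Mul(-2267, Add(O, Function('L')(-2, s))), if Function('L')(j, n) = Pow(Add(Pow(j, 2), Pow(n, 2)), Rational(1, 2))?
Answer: Add(Rational(2267, 2), Mul(-2267, Pow(5, Rational(1, 2)))) ≈ -3935.7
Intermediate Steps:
s = 1 (s = Add(-2, 3) = 1)
O = Rational(-1, 2) (O = Pow(-2, -1) = Rational(-1, 2) ≈ -0.50000)
Mul(-2267, Add(O, Function('L')(-2, s))) = Mul(-2267, Add(Rational(-1, 2), Pow(Add(Pow(-2, 2), Pow(1, 2)), Rational(1, 2)))) = Mul(-2267, Add(Rational(-1, 2), Pow(Add(4, 1), Rational(1, 2)))) = Mul(-2267, Add(Rational(-1, 2), Pow(5, Rational(1, 2)))) = Add(Rational(2267, 2), Mul(-2267, Pow(5, Rational(1, 2))))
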